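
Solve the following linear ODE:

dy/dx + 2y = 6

Using integrating factor method:

General solution: y = 3 + Ce^(-2x)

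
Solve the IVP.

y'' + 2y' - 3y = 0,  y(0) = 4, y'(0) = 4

General solution: y = C₁e^x + C₂e^(-3x)
Applying ICs: C₁ = 4, C₂ = 0
Particular solution: y = 4e^x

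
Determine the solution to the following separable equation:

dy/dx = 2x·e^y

Separating variables and integrating:
-e^(-y) = x² + C

General solution: y = -ln(C - x²)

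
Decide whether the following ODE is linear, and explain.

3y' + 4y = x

Linear (y and its derivatives appear to the first power only, no products of y terms)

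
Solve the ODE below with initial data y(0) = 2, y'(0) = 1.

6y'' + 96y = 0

General solution: y = C₁cos(4x) + C₂sin(4x)
Complex roots r = ±4i
Applying ICs: C₁ = 2, C₂ = 1/4
Particular solution: y = 2cos(4x) + (1/4)sin(4x)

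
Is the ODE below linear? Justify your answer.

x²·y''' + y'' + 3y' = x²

Yes. Linear (y and its derivatives appear to the first power only, no products of y terms)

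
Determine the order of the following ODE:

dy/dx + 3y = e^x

The order is 1 (highest derivative is of order 1).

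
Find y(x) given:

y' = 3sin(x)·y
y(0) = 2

General solution: y = Ce^(-3cos(x))
Applying IC y(0) = 2:
Particular solution: y = 2e^(3(1-cos(x)))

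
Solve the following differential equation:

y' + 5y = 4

Using integrating factor method:

General solution: y = 4/5 + Ce^(-5x)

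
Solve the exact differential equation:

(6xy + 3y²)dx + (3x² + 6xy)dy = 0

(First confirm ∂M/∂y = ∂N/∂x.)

Verify exactness: ∂M/∂y = ∂N/∂x ✓
Find F(x,y) such that ∂F/∂x = M, ∂F/∂y = N
Solution: 3x²y + 3xy² = C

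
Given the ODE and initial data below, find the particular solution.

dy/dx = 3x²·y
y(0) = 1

General solution: y = Ce^(x³)
Applying IC y(0) = 1:
Particular solution: y = e^(x³)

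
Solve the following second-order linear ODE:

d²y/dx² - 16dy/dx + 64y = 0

Characteristic equation: r² - 16r + 64 = 0
Factored: (r - 8)² = 0
Repeated root: r = 8
General solution: y = (C₁ + C₂x)e^(8x)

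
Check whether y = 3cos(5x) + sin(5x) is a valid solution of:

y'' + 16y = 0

Verification:
y'' = -75cos(5x) - 25sin(5x)
y'' + 16y ≠ 0 (frequency mismatch: got 25 instead of 16)

No, it is not a solution.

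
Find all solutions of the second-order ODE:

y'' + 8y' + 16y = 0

Characteristic equation: r² + 8r + 16 = 0
Factored: (r + 4)² = 0
Repeated root: r = -4
General solution: y = (C₁ + C₂x)e^(-4x)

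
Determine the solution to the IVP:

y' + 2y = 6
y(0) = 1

General solution: y = 3 + Ce^(-2x)
Applying y(0) = 1: C = 1 - 3 = -2
Particular solution: y = 3 - 2e^(-2x)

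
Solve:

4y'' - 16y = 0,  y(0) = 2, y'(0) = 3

General solution: y = C₁e^(2x) + C₂e^(-2x)
Applying ICs: C₁ = 7/4, C₂ = 1/4
Particular solution: y = (7/4)e^(2x) + (1/4)e^(-2x)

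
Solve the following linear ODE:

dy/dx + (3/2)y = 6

Using integrating factor method:

General solution: y = 4 + Ce^(-3x/2)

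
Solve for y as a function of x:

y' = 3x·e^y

Separating variables and integrating:
-e^(-y) = 3x²/2 + C

General solution: y = -ln(C - 3x²/2)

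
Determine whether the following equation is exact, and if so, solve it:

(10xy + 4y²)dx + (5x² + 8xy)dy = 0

Verify exactness: ∂M/∂y = ∂N/∂x ✓
Find F(x,y) such that ∂F/∂x = M, ∂F/∂y = N
Solution: 5x²y + 4xy² = C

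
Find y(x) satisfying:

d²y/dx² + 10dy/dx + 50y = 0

Characteristic equation: r² + 10r + 50 = 0
Roots: r = -5 ± 5i (complex conjugates)
General solution: y = e^(-5x)(C₁cos(5x) + C₂sin(5x))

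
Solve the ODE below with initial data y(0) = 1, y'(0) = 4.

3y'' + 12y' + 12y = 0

General solution: y = (C₁ + C₂x)e^(-2x)
Repeated root r = -2
Applying ICs: C₁ = 1, C₂ = 6
Particular solution: y = (1 + 6x)e^(-2x)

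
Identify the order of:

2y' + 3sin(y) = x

The order is 1 (highest derivative is of order 1).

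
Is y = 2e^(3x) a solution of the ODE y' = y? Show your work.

Verification:
y = 2e^(3x)
y' = 6e^(3x)
But y = 2e^(3x)
y' ≠ y — the derivative does not match

No, it is not a solution.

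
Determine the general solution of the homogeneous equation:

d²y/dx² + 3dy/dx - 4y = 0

Characteristic equation: r² + 3r - 4 = 0
Roots: r = 1, -4 (distinct real)
General solution: y = C₁e^x + C₂e^(-4x)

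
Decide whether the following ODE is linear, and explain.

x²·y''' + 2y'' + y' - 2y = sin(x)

Linear (y and its derivatives appear to the first power only, no products of y terms)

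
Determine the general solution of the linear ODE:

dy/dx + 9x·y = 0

Using integrating factor method:

General solution: y = Ce^(-9x^2/2)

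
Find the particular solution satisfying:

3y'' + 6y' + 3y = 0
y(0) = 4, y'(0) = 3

General solution: y = (C₁ + C₂x)e^(-x)
Repeated root r = -1
Applying ICs: C₁ = 4, C₂ = 7
Particular solution: y = (4 + 7x)e^(-x)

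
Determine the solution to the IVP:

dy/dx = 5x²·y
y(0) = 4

General solution: y = Ce^(5x³/3)
Applying IC y(0) = 4:
Particular solution: y = 4e^(5x³/3)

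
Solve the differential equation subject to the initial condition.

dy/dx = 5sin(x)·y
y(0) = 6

General solution: y = Ce^(-5cos(x))
Applying IC y(0) = 6:
Particular solution: y = 6e^(5(1-cos(x)))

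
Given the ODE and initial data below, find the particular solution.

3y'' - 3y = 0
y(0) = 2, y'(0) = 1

General solution: y = C₁e^x + C₂e^(-x)
Applying ICs: C₁ = 3/2, C₂ = 1/2
Particular solution: y = (3/2)e^x + (1/2)e^(-x)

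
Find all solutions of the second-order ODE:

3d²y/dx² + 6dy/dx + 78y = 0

Characteristic equation: 3r² + 6r + 78 = 0
Divide by 3: r² + 2r + 26 = 0
Roots: r = -1 ± 5i (complex conjugates)
General solution: y = e^(-x)(C₁cos(5x) + C₂sin(5x))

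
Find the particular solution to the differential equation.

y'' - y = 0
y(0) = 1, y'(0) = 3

General solution: y = C₁e^x + C₂e^(-x)
Applying ICs: C₁ = 2, C₂ = -1
Particular solution: y = 2e^x - e^(-x)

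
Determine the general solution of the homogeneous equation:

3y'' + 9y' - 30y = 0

Characteristic equation: 3r² + 9r - 30 = 0
Divide by 3: r² + 3r - 10 = 0
Roots: r = 2, -5 (distinct real)
General solution: y = C₁e^(2x) + C₂e^(-5x)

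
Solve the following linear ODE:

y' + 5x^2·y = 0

Using integrating factor method:

General solution: y = Ce^(-5x^3/3)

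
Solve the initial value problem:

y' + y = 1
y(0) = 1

General solution: y = 1 + Ce^(-x)
Applying y(0) = 1: C = 1 - 1 = 0
Particular solution: y = 1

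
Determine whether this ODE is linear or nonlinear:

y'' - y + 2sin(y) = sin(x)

Nonlinear (sin(y) is nonlinear in y)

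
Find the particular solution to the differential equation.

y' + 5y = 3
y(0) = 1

General solution: y = 3/5 + Ce^(-5x)
Applying y(0) = 1: C = 1 - 3/5 = 2/5
Particular solution: y = 3/5 + (2/5)e^(-5x)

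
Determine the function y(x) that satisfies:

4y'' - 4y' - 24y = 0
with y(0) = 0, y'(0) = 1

General solution: y = C₁e^(3x) + C₂e^(-2x)
Applying ICs: C₁ = 1/5, C₂ = -1/5
Particular solution: y = (1/5)e^(3x) - (1/5)e^(-2x)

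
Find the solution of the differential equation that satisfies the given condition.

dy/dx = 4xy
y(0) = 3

General solution: y = Ce^(2x²)
Applying IC y(0) = 3:
Particular solution: y = 3e^(2x²)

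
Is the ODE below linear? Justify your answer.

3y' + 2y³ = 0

No. Nonlinear (y³ term)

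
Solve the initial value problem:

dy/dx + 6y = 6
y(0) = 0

General solution: y = 1 + Ce^(-6x)
Applying y(0) = 0: C = 0 - 1 = -1
Particular solution: y = 1 - e^(-6x)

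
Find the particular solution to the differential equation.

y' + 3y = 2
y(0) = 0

General solution: y = 2/3 + Ce^(-3x)
Applying y(0) = 0: C = 0 - 2/3 = -2/3
Particular solution: y = 2/3 - (2/3)e^(-3x)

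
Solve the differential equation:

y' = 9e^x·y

Separating variables and integrating:
ln|y| = 9e^x + C

General solution: y = Ce^(9e^x)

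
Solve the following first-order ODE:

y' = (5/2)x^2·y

Separating variables and integrating:
ln|y| = 5x^3/6 + C

General solution: y = Ce^(5x^3/6)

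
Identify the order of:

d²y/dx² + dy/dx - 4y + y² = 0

The order is 2 (highest derivative is of order 2).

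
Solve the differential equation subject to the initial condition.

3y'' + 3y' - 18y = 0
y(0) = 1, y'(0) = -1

General solution: y = C₁e^(2x) + C₂e^(-3x)
Applying ICs: C₁ = 2/5, C₂ = 3/5
Particular solution: y = (2/5)e^(2x) + (3/5)e^(-3x)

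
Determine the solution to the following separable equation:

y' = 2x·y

Separating variables and integrating:
ln|y| = x^2 + C

General solution: y = Ce^(x^2)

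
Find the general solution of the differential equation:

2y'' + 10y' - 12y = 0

Characteristic equation: 2r² + 10r - 12 = 0
Divide by 2: r² + 5r - 6 = 0
Roots: r = 1, -6 (distinct real)
General solution: y = C₁e^x + C₂e^(-6x)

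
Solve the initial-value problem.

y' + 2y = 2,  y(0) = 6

General solution: y = 1 + Ce^(-2x)
Applying y(0) = 6: C = 6 - 1 = 5
Particular solution: y = 1 + 5e^(-2x)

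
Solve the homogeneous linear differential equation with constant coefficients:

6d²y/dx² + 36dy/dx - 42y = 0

Characteristic equation: 6r² + 36r - 42 = 0
Divide by 6: r² + 6r - 7 = 0
Roots: r = 1, -7 (distinct real)
General solution: y = C₁e^x + C₂e^(-7x)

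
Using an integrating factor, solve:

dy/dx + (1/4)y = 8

Using integrating factor method:

General solution: y = 32 + Ce^(-x/4)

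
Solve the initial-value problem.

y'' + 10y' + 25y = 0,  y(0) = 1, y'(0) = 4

General solution: y = (C₁ + C₂x)e^(-5x)
Repeated root r = -5
Applying ICs: C₁ = 1, C₂ = 9
Particular solution: y = (1 + 9x)e^(-5x)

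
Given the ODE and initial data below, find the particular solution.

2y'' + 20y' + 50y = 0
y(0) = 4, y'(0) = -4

General solution: y = (C₁ + C₂x)e^(-5x)
Repeated root r = -5
Applying ICs: C₁ = 4, C₂ = 16
Particular solution: y = (4 + 16x)e^(-5x)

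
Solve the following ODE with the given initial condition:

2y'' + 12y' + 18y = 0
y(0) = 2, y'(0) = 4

General solution: y = (C₁ + C₂x)e^(-3x)
Repeated root r = -3
Applying ICs: C₁ = 2, C₂ = 10
Particular solution: y = (2 + 10x)e^(-3x)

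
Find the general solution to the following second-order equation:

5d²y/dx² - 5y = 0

Characteristic equation: 5r² - 5 = 0
Divide by 5: r² - 1 = 0
Roots: r = 1, -1 (distinct real)
General solution: y = C₁e^x + C₂e^(-x)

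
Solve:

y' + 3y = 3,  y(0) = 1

General solution: y = 1 + Ce^(-3x)
Applying y(0) = 1: C = 1 - 1 = 0
Particular solution: y = 1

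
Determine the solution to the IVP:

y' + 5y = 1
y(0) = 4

General solution: y = 1/5 + Ce^(-5x)
Applying y(0) = 4: C = 4 - 1/5 = 19/5
Particular solution: y = 1/5 + (19/5)e^(-5x)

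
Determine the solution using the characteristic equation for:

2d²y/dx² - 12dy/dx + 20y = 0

Characteristic equation: 2r² - 12r + 20 = 0
Divide by 2: r² - 6r + 10 = 0
Roots: r = 3 ± i (complex conjugates)
General solution: y = e^(3x)(C₁cos(x) + C₂sin(x))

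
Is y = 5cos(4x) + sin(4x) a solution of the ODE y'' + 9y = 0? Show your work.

Verification:
y'' = -80cos(4x) - 16sin(4x)
y'' + 9y ≠ 0 (frequency mismatch: got 16 instead of 9)

No, it is not a solution.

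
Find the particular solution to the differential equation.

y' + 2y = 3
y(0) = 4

General solution: y = 3/2 + Ce^(-2x)
Applying y(0) = 4: C = 4 - 3/2 = 5/2
Particular solution: y = 3/2 + (5/2)e^(-2x)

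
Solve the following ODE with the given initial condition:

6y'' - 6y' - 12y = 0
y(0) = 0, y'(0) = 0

General solution: y = C₁e^(2x) + C₂e^(-x)
Applying ICs: C₁ = 0, C₂ = 0
Particular solution: y = 0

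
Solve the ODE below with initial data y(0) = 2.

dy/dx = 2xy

General solution: y = Ce^(x²)
Applying IC y(0) = 2:
Particular solution: y = 2e^(x²)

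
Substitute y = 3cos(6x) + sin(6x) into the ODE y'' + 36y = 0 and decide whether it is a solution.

Verification:
y'' = -108cos(6x) - 36sin(6x)
y'' + 36y = 0 ✓

Yes, it is a solution.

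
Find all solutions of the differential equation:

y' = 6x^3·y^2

Separating variables and integrating:
-1/y = 3x^4/2 + C

General solution: y^-1 = (-3/2)x^4 + C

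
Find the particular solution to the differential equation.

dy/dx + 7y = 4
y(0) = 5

General solution: y = 4/7 + Ce^(-7x)
Applying y(0) = 5: C = 5 - 4/7 = 31/7
Particular solution: y = 4/7 + (31/7)e^(-7x)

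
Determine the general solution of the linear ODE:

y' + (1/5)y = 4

Using integrating factor method:

General solution: y = 20 + Ce^(-x/5)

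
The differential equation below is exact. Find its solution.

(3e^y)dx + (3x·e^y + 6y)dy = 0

Verify exactness: ∂M/∂y = ∂N/∂x ✓
Find F(x,y) such that ∂F/∂x = M, ∂F/∂y = N
Solution: 3x·e^y + 3y² = C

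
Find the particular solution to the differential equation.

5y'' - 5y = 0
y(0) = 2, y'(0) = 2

General solution: y = C₁e^x + C₂e^(-x)
Applying ICs: C₁ = 2, C₂ = 0
Particular solution: y = 2e^x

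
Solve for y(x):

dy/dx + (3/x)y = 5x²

Using integrating factor method:

General solution: y = (5/6)x^3 + Cx^(-3)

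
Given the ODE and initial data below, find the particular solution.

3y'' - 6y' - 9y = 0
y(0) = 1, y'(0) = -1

General solution: y = C₁e^(3x) + C₂e^(-x)
Applying ICs: C₁ = 0, C₂ = 1
Particular solution: y = e^(-x)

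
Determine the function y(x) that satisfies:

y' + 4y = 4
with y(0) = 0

General solution: y = 1 + Ce^(-4x)
Applying y(0) = 0: C = 0 - 1 = -1
Particular solution: y = 1 - e^(-4x)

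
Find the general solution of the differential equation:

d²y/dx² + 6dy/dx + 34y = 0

Characteristic equation: r² + 6r + 34 = 0
Roots: r = -3 ± 5i (complex conjugates)
General solution: y = e^(-3x)(C₁cos(5x) + C₂sin(5x))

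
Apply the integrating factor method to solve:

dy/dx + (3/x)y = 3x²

Using integrating factor method:

General solution: y = (1/2)x^3 + Cx^(-3)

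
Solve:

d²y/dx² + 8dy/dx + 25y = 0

Characteristic equation: r² + 8r + 25 = 0
Roots: r = -4 ± 3i (complex conjugates)
General solution: y = e^(-4x)(C₁cos(3x) + C₂sin(3x))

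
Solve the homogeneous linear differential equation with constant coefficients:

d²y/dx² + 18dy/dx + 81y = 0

Characteristic equation: r² + 18r + 81 = 0
Factored: (r + 9)² = 0
Repeated root: r = -9
General solution: y = (C₁ + C₂x)e^(-9x)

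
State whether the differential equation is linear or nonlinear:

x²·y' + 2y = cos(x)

Linear (y and its derivatives appear to the first power only, no products of y terms)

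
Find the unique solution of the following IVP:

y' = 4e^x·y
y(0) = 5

General solution: y = Ce^(4e^x)
Applying IC y(0) = 5:
Particular solution: y = 5e^(4(e^x - 1))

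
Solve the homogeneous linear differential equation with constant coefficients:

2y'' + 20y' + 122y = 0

Characteristic equation: 2r² + 20r + 122 = 0
Divide by 2: r² + 10r + 61 = 0
Roots: r = -5 ± 6i (complex conjugates)
General solution: y = e^(-5x)(C₁cos(6x) + C₂sin(6x))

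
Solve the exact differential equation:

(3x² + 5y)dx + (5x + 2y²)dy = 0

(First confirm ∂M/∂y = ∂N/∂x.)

Verify exactness: ∂M/∂y = ∂N/∂x ✓
Find F(x,y) such that ∂F/∂x = M, ∂F/∂y = N
Solution: x³ + 5xy + 2y³/3 = C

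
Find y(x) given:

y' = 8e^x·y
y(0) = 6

General solution: y = Ce^(8e^x)
Applying IC y(0) = 6:
Particular solution: y = 6e^(8(e^x - 1))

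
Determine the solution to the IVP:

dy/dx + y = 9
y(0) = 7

General solution: y = 9 + Ce^(-x)
Applying y(0) = 7: C = 7 - 9 = -2
Particular solution: y = 9 - 2e^(-x)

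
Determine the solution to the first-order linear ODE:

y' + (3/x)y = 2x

Using integrating factor method:

General solution: y = (2/5)x^2 + Cx^(-3)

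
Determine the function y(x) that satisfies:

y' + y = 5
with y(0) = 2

General solution: y = 5 + Ce^(-x)
Applying y(0) = 2: C = 2 - 5 = -3
Particular solution: y = 5 - 3e^(-x)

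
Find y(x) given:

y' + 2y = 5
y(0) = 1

General solution: y = 5/2 + Ce^(-2x)
Applying y(0) = 1: C = 1 - 5/2 = -3/2
Particular solution: y = 5/2 - (3/2)e^(-2x)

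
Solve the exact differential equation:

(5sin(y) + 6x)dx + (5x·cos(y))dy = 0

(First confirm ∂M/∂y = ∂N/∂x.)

Verify exactness: ∂M/∂y = ∂N/∂x ✓
Find F(x,y) such that ∂F/∂x = M, ∂F/∂y = N
Solution: 5x·sin(y) + 3x² = C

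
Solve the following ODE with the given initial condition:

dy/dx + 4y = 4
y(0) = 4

General solution: y = 1 + Ce^(-4x)
Applying y(0) = 4: C = 4 - 1 = 3
Particular solution: y = 1 + 3e^(-4x)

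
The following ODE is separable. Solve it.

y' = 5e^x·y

Separating variables and integrating:
ln|y| = 5e^x + C

General solution: y = Ce^(5e^x)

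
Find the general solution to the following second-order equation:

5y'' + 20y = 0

Characteristic equation: 5r² + 20 = 0
Divide by 5: r² + 4 = 0
Roots: r = ±2i (complex conjugates)
General solution: y = C₁cos(2x) + C₂sin(2x)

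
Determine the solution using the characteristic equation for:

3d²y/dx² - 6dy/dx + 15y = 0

Characteristic equation: 3r² - 6r + 15 = 0
Divide by 3: r² - 2r + 5 = 0
Roots: r = 1 ± 2i (complex conjugates)
General solution: y = e^x(C₁cos(2x) + C₂sin(2x))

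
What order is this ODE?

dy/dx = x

The order is 1 (highest derivative is of order 1).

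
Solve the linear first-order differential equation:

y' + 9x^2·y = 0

Using integrating factor method:

General solution: y = Ce^(-3x^3)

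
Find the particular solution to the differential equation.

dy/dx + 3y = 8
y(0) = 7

General solution: y = 8/3 + Ce^(-3x)
Applying y(0) = 7: C = 7 - 8/3 = 13/3
Particular solution: y = 8/3 + (13/3)e^(-3x)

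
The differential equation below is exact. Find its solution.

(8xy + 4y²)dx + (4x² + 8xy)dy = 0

Verify exactness: ∂M/∂y = ∂N/∂x ✓
Find F(x,y) such that ∂F/∂x = M, ∂F/∂y = N
Solution: 4x²y + 4xy² = C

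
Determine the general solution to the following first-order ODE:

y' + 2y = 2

Using integrating factor method:

General solution: y = 1 + Ce^(-2x)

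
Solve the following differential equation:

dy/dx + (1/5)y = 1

Using integrating factor method:

General solution: y = 5 + Ce^(-x/5)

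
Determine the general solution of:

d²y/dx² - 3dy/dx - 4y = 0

Characteristic equation: r² - 3r - 4 = 0
Roots: r = 4, -1 (distinct real)
General solution: y = C₁e^(4x) + C₂e^(-x)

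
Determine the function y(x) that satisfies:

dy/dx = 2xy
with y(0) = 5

General solution: y = Ce^(x²)
Applying IC y(0) = 5:
Particular solution: y = 5e^(x²)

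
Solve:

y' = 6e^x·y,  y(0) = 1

General solution: y = Ce^(6e^x)
Applying IC y(0) = 1:
Particular solution: y = e^(6(e^x - 1))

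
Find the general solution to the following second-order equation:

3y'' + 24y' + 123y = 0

Characteristic equation: 3r² + 24r + 123 = 0
Divide by 3: r² + 8r + 41 = 0
Roots: r = -4 ± 5i (complex conjugates)
General solution: y = e^(-4x)(C₁cos(5x) + C₂sin(5x))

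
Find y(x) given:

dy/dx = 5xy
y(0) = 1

General solution: y = Ce^(5x²/2)
Applying IC y(0) = 1:
Particular solution: y = e^(5x²/2)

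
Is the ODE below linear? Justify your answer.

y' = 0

Yes. Linear (y and its derivatives appear to the first power only, no products of y terms)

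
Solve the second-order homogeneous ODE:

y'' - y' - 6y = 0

Characteristic equation: r² - r - 6 = 0
Roots: r = 3, -2 (distinct real)
General solution: y = C₁e^(3x) + C₂e^(-2x)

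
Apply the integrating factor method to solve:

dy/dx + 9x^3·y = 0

Using integrating factor method:

General solution: y = Ce^(-9x^4/4)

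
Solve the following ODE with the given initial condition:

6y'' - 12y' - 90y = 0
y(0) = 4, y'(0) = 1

General solution: y = C₁e^(5x) + C₂e^(-3x)
Applying ICs: C₁ = 13/8, C₂ = 19/8
Particular solution: y = (13/8)e^(5x) + (19/8)e^(-3x)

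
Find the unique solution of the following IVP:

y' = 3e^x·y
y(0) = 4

General solution: y = Ce^(3e^x)
Applying IC y(0) = 4:
Particular solution: y = 4e^(3(e^x - 1))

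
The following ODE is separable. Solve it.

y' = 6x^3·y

Separating variables and integrating:
ln|y| = 3x^4/2 + C

General solution: y = Ce^(3x^4/2)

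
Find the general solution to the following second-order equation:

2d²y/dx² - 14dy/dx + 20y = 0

Characteristic equation: 2r² - 14r + 20 = 0
Divide by 2: r² - 7r + 10 = 0
Roots: r = 2, 5 (distinct real)
General solution: y = C₁e^(2x) + C₂e^(5x)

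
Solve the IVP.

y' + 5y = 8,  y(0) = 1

General solution: y = 8/5 + Ce^(-5x)
Applying y(0) = 1: C = 1 - 8/5 = -3/5
Particular solution: y = 8/5 - (3/5)e^(-5x)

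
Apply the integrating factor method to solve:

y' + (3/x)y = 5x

Using integrating factor method:

General solution: y = x^2 + Cx^(-3)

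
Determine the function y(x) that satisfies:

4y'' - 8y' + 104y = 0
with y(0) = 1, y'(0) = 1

General solution: y = e^x(C₁cos(5x) + C₂sin(5x))
Complex roots r = 1 ± 5i
Applying ICs: C₁ = 1, C₂ = 0
Particular solution: y = e^x(cos(5x))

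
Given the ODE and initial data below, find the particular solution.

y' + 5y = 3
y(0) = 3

General solution: y = 3/5 + Ce^(-5x)
Applying y(0) = 3: C = 3 - 3/5 = 12/5
Particular solution: y = 3/5 + (12/5)e^(-5x)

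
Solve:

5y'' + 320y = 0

Characteristic equation: 5r² + 320 = 0
Divide by 5: r² + 64 = 0
Roots: r = ±8i (complex conjugates)
General solution: y = C₁cos(8x) + C₂sin(8x)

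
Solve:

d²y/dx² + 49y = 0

Characteristic equation: r² + 49 = 0
Roots: r = ±7i (complex conjugates)
General solution: y = C₁cos(7x) + C₂sin(7x)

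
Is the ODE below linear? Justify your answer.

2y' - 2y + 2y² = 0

No. Nonlinear (y² term)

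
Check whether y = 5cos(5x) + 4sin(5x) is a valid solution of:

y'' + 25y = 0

Verification:
y'' = -125cos(5x) - 100sin(5x)
y'' + 25y = 0 ✓

Yes, it is a solution.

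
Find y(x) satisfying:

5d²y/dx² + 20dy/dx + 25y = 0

Characteristic equation: 5r² + 20r + 25 = 0
Divide by 5: r² + 4r + 5 = 0
Roots: r = -2 ± i (complex conjugates)
General solution: y = e^(-2x)(C₁cos(x) + C₂sin(x))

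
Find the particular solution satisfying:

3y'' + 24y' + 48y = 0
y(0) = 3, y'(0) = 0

General solution: y = (C₁ + C₂x)e^(-4x)
Repeated root r = -4
Applying ICs: C₁ = 3, C₂ = 12
Particular solution: y = (3 + 12x)e^(-4x)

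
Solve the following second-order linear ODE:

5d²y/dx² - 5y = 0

Characteristic equation: 5r² - 5 = 0
Divide by 5: r² - 1 = 0
Roots: r = 1, -1 (distinct real)
General solution: y = C₁e^x + C₂e^(-x)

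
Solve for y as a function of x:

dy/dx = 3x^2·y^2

Separating variables and integrating:
-1/y = x^3 + C

General solution: y^-1 = -x^3 + C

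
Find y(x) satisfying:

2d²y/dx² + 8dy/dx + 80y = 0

Characteristic equation: 2r² + 8r + 80 = 0
Divide by 2: r² + 4r + 40 = 0
Roots: r = -2 ± 6i (complex conjugates)
General solution: y = e^(-2x)(C₁cos(6x) + C₂sin(6x))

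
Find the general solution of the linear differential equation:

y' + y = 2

Using integrating factor method:

General solution: y = 2 + Ce^(-x)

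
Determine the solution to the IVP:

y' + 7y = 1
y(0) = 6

General solution: y = 1/7 + Ce^(-7x)
Applying y(0) = 6: C = 6 - 1/7 = 41/7
Particular solution: y = 1/7 + (41/7)e^(-7x)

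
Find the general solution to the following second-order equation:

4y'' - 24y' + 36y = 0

Characteristic equation: 4r² - 24r + 36 = 0
Divide by 4: r² - 6r + 9 = 0
Factored: (r - 3)² = 0
Repeated root: r = 3
General solution: y = (C₁ + C₂x)e^(3x)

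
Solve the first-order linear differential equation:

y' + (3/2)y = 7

Using integrating factor method:

General solution: y = 14/3 + Ce^(-3x/2)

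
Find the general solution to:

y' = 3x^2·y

Separating variables and integrating:
ln|y| = x^3 + C

General solution: y = Ce^(x^3)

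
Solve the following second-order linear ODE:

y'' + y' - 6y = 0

Characteristic equation: r² + r - 6 = 0
Roots: r = 2, -3 (distinct real)
General solution: y = C₁e^(2x) + C₂e^(-3x)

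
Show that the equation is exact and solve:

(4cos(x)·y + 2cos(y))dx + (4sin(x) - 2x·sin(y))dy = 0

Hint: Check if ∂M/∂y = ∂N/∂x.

Verify exactness: ∂M/∂y = ∂N/∂x ✓
Find F(x,y) such that ∂F/∂x = M, ∂F/∂y = N
Solution: 4sin(x)·y + 2x·cos(y) = C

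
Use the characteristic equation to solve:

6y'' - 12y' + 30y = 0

Characteristic equation: 6r² - 12r + 30 = 0
Divide by 6: r² - 2r + 5 = 0
Roots: r = 1 ± 2i (complex conjugates)
General solution: y = e^x(C₁cos(2x) + C₂sin(2x))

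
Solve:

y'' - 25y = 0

Characteristic equation: r² - 25 = 0
Roots: r = 5, -5 (distinct real)
General solution: y = C₁e^(5x) + C₂e^(-5x)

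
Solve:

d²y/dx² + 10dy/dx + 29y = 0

Characteristic equation: r² + 10r + 29 = 0
Roots: r = -5 ± 2i (complex conjugates)
General solution: y = e^(-5x)(C₁cos(2x) + C₂sin(2x))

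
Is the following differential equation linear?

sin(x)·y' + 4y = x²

Yes. Linear (y and its derivatives appear to the first power only, no products of y terms)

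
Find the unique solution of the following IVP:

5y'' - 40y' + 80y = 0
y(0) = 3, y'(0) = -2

General solution: y = (C₁ + C₂x)e^(4x)
Repeated root r = 4
Applying ICs: C₁ = 3, C₂ = -14
Particular solution: y = (3 - 14x)e^(4x)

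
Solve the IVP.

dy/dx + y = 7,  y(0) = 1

General solution: y = 7 + Ce^(-x)
Applying y(0) = 1: C = 1 - 7 = -6
Particular solution: y = 7 - 6e^(-x)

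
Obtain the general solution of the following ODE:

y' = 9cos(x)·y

Separating variables and integrating:
ln|y| = 9sin(x) + C

General solution: y = Ce^(9sin(x))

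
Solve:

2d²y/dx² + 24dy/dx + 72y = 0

Characteristic equation: 2r² + 24r + 72 = 0
Divide by 2: r² + 12r + 36 = 0
Factored: (r + 6)² = 0
Repeated root: r = -6
General solution: y = (C₁ + C₂x)e^(-6x)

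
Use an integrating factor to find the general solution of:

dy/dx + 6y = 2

Using integrating factor method:

General solution: y = 1/3 + Ce^(-6x)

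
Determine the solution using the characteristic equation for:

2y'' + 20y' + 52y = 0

Characteristic equation: 2r² + 20r + 52 = 0
Divide by 2: r² + 10r + 26 = 0
Roots: r = -5 ± i (complex conjugates)
General solution: y = e^(-5x)(C₁cos(x) + C₂sin(x))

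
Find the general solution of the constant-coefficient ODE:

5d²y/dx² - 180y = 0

Characteristic equation: 5r² - 180 = 0
Divide by 5: r² - 36 = 0
Roots: r = 6, -6 (distinct real)
General solution: y = C₁e^(6x) + C₂e^(-6x)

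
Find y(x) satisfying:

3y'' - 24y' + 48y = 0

Characteristic equation: 3r² - 24r + 48 = 0
Divide by 3: r² - 8r + 16 = 0
Factored: (r - 4)² = 0
Repeated root: r = 4
General solution: y = (C₁ + C₂x)e^(4x)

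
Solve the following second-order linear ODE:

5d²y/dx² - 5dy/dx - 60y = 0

Characteristic equation: 5r² - 5r - 60 = 0
Divide by 5: r² - r - 12 = 0
Roots: r = 4, -3 (distinct real)
General solution: y = C₁e^(4x) + C₂e^(-3x)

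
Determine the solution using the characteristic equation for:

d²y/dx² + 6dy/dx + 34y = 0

Characteristic equation: r² + 6r + 34 = 0
Roots: r = -3 ± 5i (complex conjugates)
General solution: y = e^(-3x)(C₁cos(5x) + C₂sin(5x))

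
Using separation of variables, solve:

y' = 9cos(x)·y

Separating variables and integrating:
ln|y| = 9sin(x) + C

General solution: y = Ce^(9sin(x))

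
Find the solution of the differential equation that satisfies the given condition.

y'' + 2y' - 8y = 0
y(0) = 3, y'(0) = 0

General solution: y = C₁e^(2x) + C₂e^(-4x)
Applying ICs: C₁ = 2, C₂ = 1
Particular solution: y = 2e^(2x) + e^(-4x)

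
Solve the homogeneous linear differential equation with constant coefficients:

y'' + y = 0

Characteristic equation: r² + 1 = 0
Roots: r = ±i (complex conjugates)
General solution: y = C₁cos(x) + C₂sin(x)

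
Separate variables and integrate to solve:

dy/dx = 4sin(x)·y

Separating variables and integrating:
ln|y| = -4cos(x) + C

General solution: y = Ce^(-4cos(x))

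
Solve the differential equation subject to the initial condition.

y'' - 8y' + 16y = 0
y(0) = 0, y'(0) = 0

General solution: y = (C₁ + C₂x)e^(4x)
Repeated root r = 4
Applying ICs: C₁ = 0, C₂ = 0
Particular solution: y = 0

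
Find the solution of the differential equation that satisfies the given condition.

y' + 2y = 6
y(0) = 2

General solution: y = 3 + Ce^(-2x)
Applying y(0) = 2: C = 2 - 3 = -1
Particular solution: y = 3 - e^(-2x)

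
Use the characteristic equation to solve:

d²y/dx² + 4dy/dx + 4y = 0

Characteristic equation: r² + 4r + 4 = 0
Factored: (r + 2)² = 0
Repeated root: r = -2
General solution: y = (C₁ + C₂x)e^(-2x)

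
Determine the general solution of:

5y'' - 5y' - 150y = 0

Characteristic equation: 5r² - 5r - 150 = 0
Divide by 5: r² - r - 30 = 0
Roots: r = 6, -5 (distinct real)
General solution: y = C₁e^(6x) + C₂e^(-5x)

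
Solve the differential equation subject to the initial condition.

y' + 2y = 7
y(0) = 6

General solution: y = 7/2 + Ce^(-2x)
Applying y(0) = 6: C = 6 - 7/2 = 5/2
Particular solution: y = 7/2 + (5/2)e^(-2x)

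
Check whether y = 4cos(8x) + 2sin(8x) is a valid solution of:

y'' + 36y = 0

Verification:
y'' = -256cos(8x) - 128sin(8x)
y'' + 36y ≠ 0 (frequency mismatch: got 64 instead of 36)

No, it is not a solution.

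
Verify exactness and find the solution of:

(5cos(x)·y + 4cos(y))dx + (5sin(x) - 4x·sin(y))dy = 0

Verify exactness: ∂M/∂y = ∂N/∂x ✓
Find F(x,y) such that ∂F/∂x = M, ∂F/∂y = N
Solution: 5sin(x)·y + 4x·cos(y) = C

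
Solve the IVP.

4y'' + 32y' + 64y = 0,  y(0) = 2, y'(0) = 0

General solution: y = (C₁ + C₂x)e^(-4x)
Repeated root r = -4
Applying ICs: C₁ = 2, C₂ = 8
Particular solution: y = (2 + 8x)e^(-4x)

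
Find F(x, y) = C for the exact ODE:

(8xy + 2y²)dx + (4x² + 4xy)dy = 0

Verify exactness: ∂M/∂y = ∂N/∂x ✓
Find F(x,y) such that ∂F/∂x = M, ∂F/∂y = N
Solution: 4x²y + 2xy² = C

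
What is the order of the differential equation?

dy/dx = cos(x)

The order is 1 (highest derivative is of order 1).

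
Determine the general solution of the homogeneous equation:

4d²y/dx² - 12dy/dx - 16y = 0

Characteristic equation: 4r² - 12r - 16 = 0
Divide by 4: r² - 3r - 4 = 0
Roots: r = 4, -1 (distinct real)
General solution: y = C₁e^(4x) + C₂e^(-x)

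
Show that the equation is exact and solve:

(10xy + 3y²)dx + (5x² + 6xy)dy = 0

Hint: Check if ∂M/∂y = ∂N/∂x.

Verify exactness: ∂M/∂y = ∂N/∂x ✓
Find F(x,y) such that ∂F/∂x = M, ∂F/∂y = N
Solution: 5x²y + 3xy² = C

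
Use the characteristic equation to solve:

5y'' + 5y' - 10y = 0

Characteristic equation: 5r² + 5r - 10 = 0
Divide by 5: r² + r - 2 = 0
Roots: r = 1, -2 (distinct real)
General solution: y = C₁e^x + C₂e^(-2x)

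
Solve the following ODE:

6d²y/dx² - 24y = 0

Characteristic equation: 6r² - 24 = 0
Divide by 6: r² - 4 = 0
Roots: r = 2, -2 (distinct real)
General solution: y = C₁e^(2x) + C₂e^(-2x)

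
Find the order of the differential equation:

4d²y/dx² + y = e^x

The order is 2 (highest derivative is of order 2).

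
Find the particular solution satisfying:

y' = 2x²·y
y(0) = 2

General solution: y = Ce^(2x³/3)
Applying IC y(0) = 2:
Particular solution: y = 2e^(2x³/3)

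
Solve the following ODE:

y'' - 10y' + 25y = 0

Characteristic equation: r² - 10r + 25 = 0
Factored: (r - 5)² = 0
Repeated root: r = 5
General solution: y = (C₁ + C₂x)e^(5x)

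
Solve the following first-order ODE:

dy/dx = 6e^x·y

Separating variables and integrating:
ln|y| = 6e^x + C

General solution: y = Ce^(6e^x)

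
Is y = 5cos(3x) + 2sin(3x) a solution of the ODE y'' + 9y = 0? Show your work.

Verification:
y'' = -45cos(3x) - 18sin(3x)
y'' + 9y = 0 ✓

Yes, it is a solution.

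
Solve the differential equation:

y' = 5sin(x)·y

Separating variables and integrating:
ln|y| = -5cos(x) + C

General solution: y = Ce^(-5cos(x))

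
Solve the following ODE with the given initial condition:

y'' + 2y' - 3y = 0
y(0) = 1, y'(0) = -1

General solution: y = C₁e^x + C₂e^(-3x)
Applying ICs: C₁ = 1/2, C₂ = 1/2
Particular solution: y = (1/2)e^x + (1/2)e^(-3x)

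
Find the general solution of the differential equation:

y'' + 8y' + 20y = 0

Characteristic equation: r² + 8r + 20 = 0
Roots: r = -4 ± 2i (complex conjugates)
General solution: y = e^(-4x)(C₁cos(2x) + C₂sin(2x))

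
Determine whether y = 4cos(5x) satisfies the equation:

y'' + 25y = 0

Verification:
y'' = -100cos(5x)
y'' + 25y = 0 ✓

Yes, it is a solution.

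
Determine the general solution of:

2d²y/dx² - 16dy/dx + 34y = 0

Characteristic equation: 2r² - 16r + 34 = 0
Divide by 2: r² - 8r + 17 = 0
Roots: r = 4 ± i (complex conjugates)
General solution: y = e^(4x)(C₁cos(x) + C₂sin(x))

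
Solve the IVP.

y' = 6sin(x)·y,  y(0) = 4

General solution: y = Ce^(-6cos(x))
Applying IC y(0) = 4:
Particular solution: y = 4e^(6(1-cos(x)))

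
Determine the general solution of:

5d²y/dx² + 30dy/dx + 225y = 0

Characteristic equation: 5r² + 30r + 225 = 0
Divide by 5: r² + 6r + 45 = 0
Roots: r = -3 ± 6i (complex conjugates)
General solution: y = e^(-3x)(C₁cos(6x) + C₂sin(6x))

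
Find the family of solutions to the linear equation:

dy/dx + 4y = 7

Using integrating factor method:

General solution: y = 7/4 + Ce^(-4x)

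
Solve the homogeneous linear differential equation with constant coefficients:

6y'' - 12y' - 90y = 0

Characteristic equation: 6r² - 12r - 90 = 0
Divide by 6: r² - 2r - 15 = 0
Roots: r = 5, -3 (distinct real)
General solution: y = C₁e^(5x) + C₂e^(-3x)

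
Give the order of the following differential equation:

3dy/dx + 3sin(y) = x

The order is 1 (highest derivative is of order 1).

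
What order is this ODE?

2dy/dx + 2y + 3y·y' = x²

The order is 1 (highest derivative is of order 1).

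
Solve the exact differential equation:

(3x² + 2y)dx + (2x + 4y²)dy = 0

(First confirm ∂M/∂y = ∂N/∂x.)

Verify exactness: ∂M/∂y = ∂N/∂x ✓
Find F(x,y) such that ∂F/∂x = M, ∂F/∂y = N
Solution: x³ + 2xy + 4y³/3 = C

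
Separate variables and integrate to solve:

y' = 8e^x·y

Separating variables and integrating:
ln|y| = 8e^x + C

General solution: y = Ce^(8e^x)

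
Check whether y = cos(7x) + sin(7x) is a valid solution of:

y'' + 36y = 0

Verification:
y'' = -49cos(7x) - 49sin(7x)
y'' + 36y ≠ 0 (frequency mismatch: got 49 instead of 36)

No, it is not a solution.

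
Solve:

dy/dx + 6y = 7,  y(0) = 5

General solution: y = 7/6 + Ce^(-6x)
Applying y(0) = 5: C = 5 - 7/6 = 23/6
Particular solution: y = 7/6 + (23/6)e^(-6x)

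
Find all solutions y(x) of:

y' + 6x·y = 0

Using integrating factor method:

General solution: y = Ce^(-3x^2)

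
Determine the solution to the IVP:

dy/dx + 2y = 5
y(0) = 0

General solution: y = 5/2 + Ce^(-2x)
Applying y(0) = 0: C = 0 - 5/2 = -5/2
Particular solution: y = 5/2 - (5/2)e^(-2x)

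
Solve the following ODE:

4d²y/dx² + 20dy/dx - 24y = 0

Characteristic equation: 4r² + 20r - 24 = 0
Divide by 4: r² + 5r - 6 = 0
Roots: r = 1, -6 (distinct real)
General solution: y = C₁e^x + C₂e^(-6x)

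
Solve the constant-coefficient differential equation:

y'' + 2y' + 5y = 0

Characteristic equation: r² + 2r + 5 = 0
Roots: r = -1 ± 2i (complex conjugates)
General solution: y = e^(-x)(C₁cos(2x) + C₂sin(2x))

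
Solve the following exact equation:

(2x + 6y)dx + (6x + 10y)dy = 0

Verify exactness: ∂M/∂y = ∂N/∂x ✓
Find F(x,y) such that ∂F/∂x = M, ∂F/∂y = N
Solution: x² + 6xy + 5y² = C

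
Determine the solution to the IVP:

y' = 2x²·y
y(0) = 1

General solution: y = Ce^(2x³/3)
Applying IC y(0) = 1:
Particular solution: y = e^(2x³/3)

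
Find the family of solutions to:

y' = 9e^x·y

Separating variables and integrating:
ln|y| = 9e^x + C

General solution: y = Ce^(9e^x)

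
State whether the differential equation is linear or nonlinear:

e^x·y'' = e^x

Linear (y and its derivatives appear to the first power only, no products of y terms)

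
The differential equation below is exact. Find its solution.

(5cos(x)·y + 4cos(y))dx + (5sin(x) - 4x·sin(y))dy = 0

Verify exactness: ∂M/∂y = ∂N/∂x ✓
Find F(x,y) such that ∂F/∂x = M, ∂F/∂y = N
Solution: 5sin(x)·y + 4x·cos(y) = C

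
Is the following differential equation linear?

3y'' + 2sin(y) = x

No. Nonlinear (sin(y) is nonlinear in y)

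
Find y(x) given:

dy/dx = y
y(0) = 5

General solution: y = Ce^x
Applying IC y(0) = 5:
Particular solution: y = 5e^x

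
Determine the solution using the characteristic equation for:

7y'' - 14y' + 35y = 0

Characteristic equation: 7r² - 14r + 35 = 0
Divide by 7: r² - 2r + 5 = 0
Roots: r = 1 ± 2i (complex conjugates)
General solution: y = e^x(C₁cos(2x) + C₂sin(2x))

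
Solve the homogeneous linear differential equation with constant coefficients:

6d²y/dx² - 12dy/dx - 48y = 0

Characteristic equation: 6r² - 12r - 48 = 0
Divide by 6: r² - 2r - 8 = 0
Roots: r = 4, -2 (distinct real)
General solution: y = C₁e^(4x) + C₂e^(-2x)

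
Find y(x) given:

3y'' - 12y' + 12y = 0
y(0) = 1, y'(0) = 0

General solution: y = (C₁ + C₂x)e^(2x)
Repeated root r = 2
Applying ICs: C₁ = 1, C₂ = -2
Particular solution: y = (1 - 2x)e^(2x)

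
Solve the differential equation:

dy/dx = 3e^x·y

Separating variables and integrating:
ln|y| = 3e^x + C

General solution: y = Ce^(3e^x)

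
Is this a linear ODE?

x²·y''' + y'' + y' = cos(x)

Yes. Linear (y and its derivatives appear to the first power only, no products of y terms)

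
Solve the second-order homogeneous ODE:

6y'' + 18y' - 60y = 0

Characteristic equation: 6r² + 18r - 60 = 0
Divide by 6: r² + 3r - 10 = 0
Roots: r = 2, -5 (distinct real)
General solution: y = C₁e^(2x) + C₂e^(-5x)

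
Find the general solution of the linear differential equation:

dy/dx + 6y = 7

Using integrating factor method:

General solution: y = 7/6 + Ce^(-6x)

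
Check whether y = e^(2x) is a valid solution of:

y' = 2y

Verification:
y = e^(2x)
y' = 2e^(2x)
2y = 2e^(2x)
y' = 2y ✓

Yes, it is a solution.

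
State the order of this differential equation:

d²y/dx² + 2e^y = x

The order is 2 (highest derivative is of order 2).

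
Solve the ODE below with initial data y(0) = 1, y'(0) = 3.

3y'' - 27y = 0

General solution: y = C₁e^(3x) + C₂e^(-3x)
Applying ICs: C₁ = 1, C₂ = 0
Particular solution: y = e^(3x)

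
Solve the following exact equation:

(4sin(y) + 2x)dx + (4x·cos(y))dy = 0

Verify exactness: ∂M/∂y = ∂N/∂x ✓
Find F(x,y) such that ∂F/∂x = M, ∂F/∂y = N
Solution: 4x·sin(y) + x² = C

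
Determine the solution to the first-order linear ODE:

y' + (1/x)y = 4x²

Using integrating factor method:

General solution: y = x^3 + C/x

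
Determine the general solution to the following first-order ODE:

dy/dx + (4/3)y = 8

Using integrating factor method:

General solution: y = 6 + Ce^(-4x/3)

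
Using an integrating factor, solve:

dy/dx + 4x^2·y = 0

Using integrating factor method:

General solution: y = Ce^(-4x^3/3)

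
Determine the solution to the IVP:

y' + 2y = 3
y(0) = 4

General solution: y = 3/2 + Ce^(-2x)
Applying y(0) = 4: C = 4 - 3/2 = 5/2
Particular solution: y = 3/2 + (5/2)e^(-2x)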